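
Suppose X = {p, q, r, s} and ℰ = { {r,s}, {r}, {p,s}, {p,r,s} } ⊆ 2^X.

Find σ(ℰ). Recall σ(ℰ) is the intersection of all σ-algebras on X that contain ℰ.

Answer: σ(ℰ) = { {}, {p}, {q}, {r}, {s}, {p,q}, {p,r}, {p,s}, {q,r}, {q,s}, {r,s}, {p,q,r}, {p,q,s}, {p,r,s}, {q,r,s}, X }

Derivation:
Initial family (6 sets): { {}, {r}, {p,s}, {r,s}, {p,r,s}, X }.
Step 1 adds 4:
  {q}  = X∖{p,r,s}
  {p,q}  = X∖{r,s}
  {q,r}  = X∖{p,s}
  {p,q,s}  = X∖{r}
  [10 total]
Step 2 (2 new):
  {p,q,r}  = {p,q} ∪ {r}
  {q,r,s}  = {r,s} ∪ {q}
  [12 total]
Step 3: 2 new —
  {p}  = X∖{q,r,s}
  {s}  = X∖{p,q,r}
  [14 total]
Step 4 adds 2:
  {p,r}  = {r} ∪ {p}
  {q,s}  = {s} ∪ {q}
  [16 total]
Step 5: stable.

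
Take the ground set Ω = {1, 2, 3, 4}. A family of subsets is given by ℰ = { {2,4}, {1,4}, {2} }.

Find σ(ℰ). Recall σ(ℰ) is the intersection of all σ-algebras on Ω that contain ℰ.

Take S₀ = ℰ ∪ {∅, Ω} = { {}, {2}, {1,4}, {2,4}, Ω }.
Pass 1: +4 →
  {1,3}  = ᶜ of {2,4}
  {2,3}  = ᶜ of {1,4}
  {1,2,4}  = {1,4} ∪ {2}
  {1,3,4}  = ᶜ of {2}
  — 9 sets.
Pass 2 (3 new):
  {3}  = ᶜ of {1,2,4}
  {1,2,3}  = {2} ∪ {1,3}
  {2,3,4}  = {2,3} ∪ {2,4}
  — 12 sets.
Pass 3 adds 2:
  {1}  = ᶜ of {2,3,4}
  {4}  = ᶜ of {1,2,3}
  — 14 sets.
Pass 4 adds 2:
  {1,2}  = {2} ∪ {1}
  {3,4}  = {3} ∪ {4}
  — 16 sets.
Pass 5 adds nothing — fixpoint reached.

|σ(ℰ)| = 16.  σ(ℰ) = { {}, {1}, {2}, {3}, {4}, {1,2}, {1,3}, {1,4}, {2,3}, {2,4}, {3,4}, {1,2,3}, {1,2,4}, {1,3,4}, {2,3,4}, Ω }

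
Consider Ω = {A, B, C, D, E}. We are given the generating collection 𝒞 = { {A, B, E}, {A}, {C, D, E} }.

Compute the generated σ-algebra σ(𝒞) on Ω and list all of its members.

Seed the family with 𝒞 together with ∅ and Ω: { ∅, {A}, {A, B, E}, {C, D, E}, Ω }.
Pass 1: 4 new —
  {A, B}  = ᶜ of {C, D, E}
  {C, D}  = ᶜ of {A, B, E}
  {A, C, D, E}  = {C, D, E} ∪ {A}
  {B, C, D, E}  = ᶜ of {A}
  [9 total]
Pass 2: +3 →
  {B}  = ᶜ of {A, C, D, E}
  {A, C, D}  = {C, D} ∪ {A}
  {A, B, C, D}  = {C, D} ∪ {A, B}
  [12 total]
Pass 3: +3 →
  {E}  = ᶜ of {A, B, C, D}
  {B, E}  = ᶜ of {A, C, D}
  {B, C, D}  = {C, D} ∪ {B}
  [15 total]
Pass 4 (1 new):
  {A, E}  = ᶜ of {B, C, D}
  [16 total]
Pass 5: no new sets; the family is a σ-algebra.

|σ(𝒞)| = 16.  σ(𝒞) = { ∅, {A}, {B}, {E}, {A, B}, {A, E}, {B, E}, {C, D}, {A, B, E}, {A, C, D}, {B, C, D}, {C, D, E}, {A, B, C, D}, {A, C, D, E}, {B, C, D, E}, Ω }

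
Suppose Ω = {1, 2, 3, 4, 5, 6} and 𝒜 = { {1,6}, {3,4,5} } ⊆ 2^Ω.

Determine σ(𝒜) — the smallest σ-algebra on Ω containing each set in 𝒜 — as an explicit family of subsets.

Seed the family with 𝒜 together with ∅ and Ω: { ∅, {1,6}, {3,4,5}, Ω }.
Pass 1 (3 new):
  {1,2,6}  = complement {3,4,5}
  {2,3,4,5}  = complement {1,6}
  {1,3,4,5,6}  = {3,4,5} ∪ {1,6}
Pass 2: +1 →
  {2}  = complement {1,3,4,5,6}
After Pass 3 the family is unchanged; done.

Hence σ(𝒜) has 8 members: { ∅, {2}, {1,6}, {1,2,6}, {3,4,5}, {2,3,4,5}, {1,3,4,5,6}, Ω }.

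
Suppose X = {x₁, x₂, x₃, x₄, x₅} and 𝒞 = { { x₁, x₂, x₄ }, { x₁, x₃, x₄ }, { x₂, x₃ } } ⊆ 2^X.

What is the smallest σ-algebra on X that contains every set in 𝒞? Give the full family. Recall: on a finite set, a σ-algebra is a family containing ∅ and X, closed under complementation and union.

Seed the family with 𝒞 together with ∅ and X: { {}, { x₂, x₃ }, { x₁, x₂, x₄ }, { x₁, x₃, x₄ }, X }.
Pass 1. New:
  { x₂, x₅ }  = complement { x₁, x₃, x₄ }
  { x₃, x₅ }  = complement { x₁, x₂, x₄ }
  { x₁, x₄, x₅ }  = complement { x₂, x₃ }
  { x₁, x₂, x₃, x₄ }  = { x₁, x₃, x₄ } ∪ { x₂, x₃ }
Pass 2 (4 new):
  { x₅ }  = complement { x₁, x₂, x₃, x₄ }
  { x₂, x₃, x₅ }  = { x₂, x₅ } ∪ { x₂, x₃ }
  { x₁, x₂, x₄, x₅ }  = { x₁, x₄, x₅ } ∪ { x₂, x₅ }
  { x₁, x₃, x₄, x₅ }  = { x₁, x₄, x₅ } ∪ { x₁, x₃, x₄ }
Pass 3: 3 new —
  { x₂ }  = complement { x₁, x₃, x₄, x₅ }
  { x₃ }  = complement { x₁, x₂, x₄, x₅ }
  { x₁, x₄ }  = complement { x₂, x₃, x₅ }
Pass 4: already closed under ᶜ and ∪.

Hence σ(𝒞) has 16 members: { {}, { x₂ }, { x₃ }, { x₅ }, { x₁, x₄ }, { x₂, x₃ }, { x₂, x₅ }, { x₃, x₅ }, { x₁, x₂, x₄ }, { x₁, x₃, x₄ }, { x₁, x₄, x₅ }, { x₂, x₃, x₅ }, { x₁, x₂, x₃, x₄ }, { x₁, x₂, x₄, x₅ }, { x₁, x₃, x₄, x₅ }, X }.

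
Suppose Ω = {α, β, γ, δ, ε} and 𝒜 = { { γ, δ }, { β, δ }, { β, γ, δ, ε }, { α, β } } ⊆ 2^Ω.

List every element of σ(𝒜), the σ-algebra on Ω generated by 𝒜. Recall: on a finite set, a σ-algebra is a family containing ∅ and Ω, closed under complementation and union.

Initial family (6 sets): { ∅, { α, β }, { β, δ }, { γ, δ }, { β, γ, δ, ε }, Ω }.
Pass 1 adds 7:
  { α }  = Ω∖{ β, γ, δ, ε }
  { α, β, δ }  = { α, β } ∪ { β, δ }
  { α, β, ε }  = Ω∖{ γ, δ }
  { α, γ, ε }  = Ω∖{ β, δ }
  { β, γ, δ }  = { γ, δ } ∪ { β, δ }
  { γ, δ, ε }  = Ω∖{ α, β }
  { α, β, γ, δ }  = { γ, δ } ∪ { α, β }
  |family| = 13
Pass 2: 7 new —
  { ε }  = Ω∖{ α, β, γ, δ }
  { α, ε }  = Ω∖{ β, γ, δ }
  { γ, ε }  = Ω∖{ α, β, δ }
  { α, γ, δ }  = { γ, δ } ∪ { α }
  { α, β, γ, ε }  = { α, β } ∪ { α, γ, ε }
  { α, β, δ, ε }  = { α, β, δ } ∪ { α, β, ε }
  { α, γ, δ, ε }  = { γ, δ, ε } ∪ { α, γ, ε }
  |family| = 20
Pass 3: +5 →
  { β }  = Ω∖{ α, γ, δ, ε }
  { γ }  = Ω∖{ α, β, δ, ε }
  { δ }  = Ω∖{ α, β, γ, ε }
  { β, ε }  = Ω∖{ α, γ, δ }
  { β, δ, ε }  = { β, δ } ∪ { ε }
  |family| = 25
Pass 4 (7 new):
  { α, γ }  = Ω∖{ β, δ, ε }
  { α, δ }  = { δ } ∪ { α }
  { β, γ }  = { β } ∪ { γ }
  { δ, ε }  = { ε } ∪ { δ }
  { α, β, γ }  = { α, β } ∪ { γ }
  { α, δ, ε }  = { α, ε } ∪ { δ }
  { β, γ, ε }  = { β, ε } ∪ { γ }
  |family| = 32
After Pass 5 the family is unchanged; done.

|σ(𝒜)| = 32.  σ(𝒜) = { ∅, { α }, { β }, { γ }, { δ }, { ε }, { α, β }, { α, γ }, { α, δ }, { α, ε }, { β, γ }, { β, δ }, { β, ε }, { γ, δ }, { γ, ε }, { δ, ε }, { α, β, γ }, { α, β, δ }, { α, β, ε }, { α, γ, δ }, { α, γ, ε }, { α, δ, ε }, { β, γ, δ }, { β, γ, ε }, { β, δ, ε }, { γ, δ, ε }, { α, β, γ, δ }, { α, β, γ, ε }, { α, β, δ, ε }, { α, γ, δ, ε }, { β, γ, δ, ε }, Ω }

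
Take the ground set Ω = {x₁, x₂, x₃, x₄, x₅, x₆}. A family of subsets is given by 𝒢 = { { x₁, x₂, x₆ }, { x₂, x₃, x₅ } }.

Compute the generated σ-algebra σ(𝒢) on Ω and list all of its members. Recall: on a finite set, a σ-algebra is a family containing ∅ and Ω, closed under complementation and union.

Take S₀ = 𝒢 ∪ {∅, Ω} = { {}, { x₁, x₂, x₆ }, { x₂, x₃, x₅ }, Ω }.
Step 1: +3 →
  { x₁, x₄, x₆ }  = complement { x₂, x₃, x₅ }
  { x₃, x₄, x₅ }  = complement { x₁, x₂, x₆ }
  { x₁, x₂, x₃, x₅, x₆ }  = { x₂, x₃, x₅ } ∪ { x₁, x₂, x₆ }
Step 2 adds 4:
  { x₄ }  = complement { x₁, x₂, x₃, x₅, x₆ }
  { x₁, x₂, x₄, x₆ }  = { x₁, x₂, x₆ } ∪ { x₁, x₄, x₆ }
  { x₂, x₃, x₄, x₅ }  = { x₃, x₄, x₅ } ∪ { x₂, x₃, x₅ }
  { x₁, x₃, x₄, x₅, x₆ }  = { x₃, x₄, x₅ } ∪ { x₁, x₄, x₆ }
Step 3 (3 new):
  { x₂ }  = complement { x₁, x₃, x₄, x₅, x₆ }
  { x₁, x₆ }  = complement { x₂, x₃, x₄, x₅ }
  { x₃, x₅ }  = complement { x₁, x₂, x₄, x₆ }
Step 4: 2 new —
  { x₂, x₄ }  = { x₄ } ∪ { x₂ }
  { x₁, x₃, x₅, x₆ }  = { x₁, x₆ } ∪ { x₃, x₅ }
Step 5: no new sets; the family is a σ-algebra.

Therefore σ(𝒢) = { {}, { x₂ }, { x₄ }, { x₁, x₆ }, { x₂, x₄ }, { x₃, x₅ }, { x₁, x₂, x₆ }, { x₁, x₄, x₆ }, { x₂, x₃, x₅ }, { x₃, x₄, x₅ }, { x₁, x₂, x₄, x₆ }, { x₁, x₃, x₅, x₆ }, { x₂, x₃, x₄, x₅ }, { x₁, x₂, x₃, x₅, x₆ }, { x₁, x₃, x₄, x₅, x₆ }, Ω } (|σ(𝒢)| = 16).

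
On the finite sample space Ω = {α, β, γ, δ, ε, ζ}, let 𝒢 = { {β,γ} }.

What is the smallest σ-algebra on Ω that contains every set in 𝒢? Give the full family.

|σ(𝒢)| = 4.  σ(𝒢) = { ∅, {β,γ}, {α,δ,ε,ζ}, Ω }

Check:
Take S₀ = 𝒢 ∪ {∅, Ω} = { ∅, {β,γ}, Ω }.
Pass 1: +1 →
  {α,δ,ε,ζ}  = ᶜ of {β,γ}
Pass 2 adds nothing — fixpoint reached.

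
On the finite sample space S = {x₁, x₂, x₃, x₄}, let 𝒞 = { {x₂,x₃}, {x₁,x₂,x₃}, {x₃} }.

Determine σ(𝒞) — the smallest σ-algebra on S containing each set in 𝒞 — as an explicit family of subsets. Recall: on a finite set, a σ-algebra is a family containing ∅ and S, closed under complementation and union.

|σ(𝒞)| = 16.  σ(𝒞) = { {}, {x₁}, {x₂}, {x₃}, {x₄}, {x₁,x₂}, {x₁,x₃}, {x₁,x₄}, {x₂,x₃}, {x₂,x₄}, {x₃,x₄}, {x₁,x₂,x₃}, {x₁,x₂,x₄}, {x₁,x₃,x₄}, {x₂,x₃,x₄}, S }

Trace:
Seed the family with 𝒞 together with ∅ and S: { {}, {x₃}, {x₂,x₃}, {x₁,x₂,x₃}, S }.
Step 1. New:
  {x₄}  = complement {x₁,x₂,x₃}
  {x₁,x₄}  = complement {x₂,x₃}
  {x₁,x₂,x₄}  = complement {x₃}
  [8 total]
Step 2. New:
  {x₃,x₄}  = {x₄} ∪ {x₃}
  {x₁,x₃,x₄}  = {x₃} ∪ {x₁,x₄}
  {x₂,x₃,x₄}  = {x₄} ∪ {x₂,x₃}
  [11 total]
Step 3 (3 new):
  {x₁}  = complement {x₂,x₃,x₄}
  {x₂}  = complement {x₁,x₃,x₄}
  {x₁,x₂}  = complement {x₃,x₄}
  [14 total]
Step 4 adds 2:
  {x₁,x₃}  = {x₃} ∪ {x₁}
  {x₂,x₄}  = {x₄} ∪ {x₂}
  [16 total]
Step 5: stable.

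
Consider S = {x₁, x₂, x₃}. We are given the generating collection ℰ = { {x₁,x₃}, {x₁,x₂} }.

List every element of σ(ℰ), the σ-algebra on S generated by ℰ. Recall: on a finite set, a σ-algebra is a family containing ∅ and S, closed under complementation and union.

Seed the family with ℰ together with ∅ and S: { {}, {x₁,x₂}, {x₁,x₃}, S }.
Step 1: +2 →
  {x₂}  = complement {x₁,x₃}
  {x₃}  = complement {x₁,x₂}
  (now 6)
Step 2: +1 →
  {x₂,x₃}  = {x₃} ∪ {x₂}
  (now 7)
Step 3 (1 new):
  {x₁}  = complement {x₂,x₃}
  (now 8)
After Step 4 the family is unchanged; done.

Hence σ(ℰ) has 8 members: { {}, {x₁}, {x₂}, {x₃}, {x₁,x₂}, {x₁,x₃}, {x₂,x₃}, S }.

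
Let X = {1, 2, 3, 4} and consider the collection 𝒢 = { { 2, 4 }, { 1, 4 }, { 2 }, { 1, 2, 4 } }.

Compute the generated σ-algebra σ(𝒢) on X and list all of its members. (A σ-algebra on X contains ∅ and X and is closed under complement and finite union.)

σ(𝒢) (16 sets): { ∅, { 1 }, { 2 }, { 3 }, { 4 }, { 1, 2 }, { 1, 3 }, { 1, 4 }, { 2, 3 }, { 2, 4 }, { 3, 4 }, { 1, 2, 3 }, { 1, 2, 4 }, { 1, 3, 4 }, { 2, 3, 4 }, X }

Derivation:
Start: 𝒢 ∪ {∅, X} = { ∅, { 2 }, { 1, 4 }, { 2, 4 }, { 1, 2, 4 }, X }.
Pass 1: +4 →
  { 3 }  = ᶜ of { 1, 2, 4 }
  { 1, 3 }  = ᶜ of { 2, 4 }
  { 2, 3 }  = ᶜ of { 1, 4 }
  { 1, 3, 4 }  = ᶜ of { 2 }
  (now 10)
Pass 2 adds 2:
  { 1, 2, 3 }  = { 2 } ∪ { 1, 3 }
  { 2, 3, 4 }  = { 3 } ∪ { 2, 4 }
  (now 12)
Pass 3: +2 →
  { 1 }  = ᶜ of { 2, 3, 4 }
  { 4 }  = ᶜ of { 1, 2, 3 }
  (now 14)
Pass 4. New:
  { 1, 2 }  = { 2 } ∪ { 1 }
  { 3, 4 }  = { 3 } ∪ { 4 }
  (now 16)
Pass 5: stable.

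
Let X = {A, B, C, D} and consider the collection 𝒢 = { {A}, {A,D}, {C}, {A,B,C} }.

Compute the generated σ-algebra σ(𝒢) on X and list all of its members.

σ(𝒢) (16 sets): { {}, {A}, {B}, {C}, {D}, {A,B}, {A,C}, {A,D}, {B,C}, {B,D}, {C,D}, {A,B,C}, {A,B,D}, {A,C,D}, {B,C,D}, X }

Check:
Start: 𝒢 ∪ {∅, X} = { {}, {A}, {C}, {A,D}, {A,B,C}, X }.
Iteration 1. New:
  {D}  = ᶜ of {A,B,C}
  {A,C}  = {C} ∪ {A}
  {B,C}  = ᶜ of {A,D}
  {A,B,D}  = ᶜ of {C}
  {A,C,D}  = {C} ∪ {A,D}
  {B,C,D}  = ᶜ of {A}
  |family| = 12
Iteration 2: +3 →
  {B}  = ᶜ of {A,C,D}
  {B,D}  = ᶜ of {A,C}
  {C,D}  = {C} ∪ {D}
  |family| = 15
Iteration 3: 1 new —
  {A,B}  = ᶜ of {C,D}
  |family| = 16
Iteration 4: no new sets; the family is a σ-algebra.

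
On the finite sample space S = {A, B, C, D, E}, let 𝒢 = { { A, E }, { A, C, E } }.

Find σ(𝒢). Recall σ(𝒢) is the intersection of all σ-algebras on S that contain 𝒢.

Initial family (4 sets): { {}, { A, E }, { A, C, E }, S }.
Pass 1: 2 new —
  { B, D }  = complement { A, C, E }
  { B, C, D }  = complement { A, E }
  (now 6)
Pass 2: +1 →
  { A, B, D, E }  = { A, E } ∪ { B, D }
  (now 7)
Pass 3: 1 new —
  { C }  = complement { A, B, D, E }
  (now 8)
Pass 4: already closed under ᶜ and ∪.

σ(𝒢) = { {}, { C }, { A, E }, { B, D }, { A, C, E }, { B, C, D }, { A, B, D, E }, S }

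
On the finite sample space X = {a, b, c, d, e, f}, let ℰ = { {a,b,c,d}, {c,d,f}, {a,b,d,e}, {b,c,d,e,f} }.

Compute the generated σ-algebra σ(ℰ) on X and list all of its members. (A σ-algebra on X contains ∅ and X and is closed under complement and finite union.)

Start: ℰ ∪ {∅, X} = { ∅, {c,d,f}, {a,b,c,d}, {a,b,d,e}, {b,c,d,e,f}, X }.
Pass 1 (6 new):
  {a}  = {b,c,d,e,f}ᶜ
  {c,f}  = {a,b,d,e}ᶜ
  {e,f}  = {a,b,c,d}ᶜ
  {a,b,e}  = {c,d,f}ᶜ
  {a,b,c,d,e}  = {a,b,c,d} ∪ {a,b,d,e}
  {a,b,c,d,f}  = {c,d,f} ∪ {a,b,c,d}
Pass 2: 10 new —
  {e}  = {a,b,c,d,f}ᶜ
  {f}  = {a,b,c,d,e}ᶜ
  {a,c,f}  = {c,f} ∪ {a}
  {a,e,f}  = {e,f} ∪ {a}
  {c,e,f}  = {e,f} ∪ {c,f}
  {a,b,e,f}  = {e,f} ∪ {a,b,e}
  {a,c,d,f}  = {c,d,f} ∪ {a}
  {c,d,e,f}  = {e,f} ∪ {c,d,f}
  {a,b,c,e,f}  = {a,b,e} ∪ {c,f}
  {a,b,d,e,f}  = {e,f} ∪ {a,b,d,e}
Pass 3: 12 new —
  {c}  = {a,b,d,e,f}ᶜ
  {d}  = {a,b,c,e,f}ᶜ
  {a,b}  = {c,d,e,f}ᶜ
  {a,e}  = {e} ∪ {a}
  {a,f}  = {f} ∪ {a}
  {b,e}  = {a,c,d,f}ᶜ
  {c,d}  = {a,b,e,f}ᶜ
  {a,b,d}  = {c,e,f}ᶜ
  {b,c,d}  = {a,e,f}ᶜ
  {b,d,e}  = {a,c,f}ᶜ
  {a,c,e,f}  = {e,f} ∪ {a,c,f}
  {a,c,d,e,f}  = {e,f} ∪ {a,c,d,f}
Pass 4: 26 new —
  {b}  = {a,c,d,e,f}ᶜ
  {a,c}  = {a} ∪ {c}
  {a,d}  = {a} ∪ {d}
  {b,d}  = {a,c,e,f}ᶜ
  {c,e}  = {e} ∪ {c}
  {d,e}  = {e} ∪ {d}
  {d,f}  = {f} ∪ {d}
  {a,b,c}  = {a,b} ∪ {c}
  {a,b,f}  = {a,b} ∪ {a,f}
  {a,c,d}  = {c,d} ∪ {a}
  {a,c,e}  = {c} ∪ {a,e}
  {a,d,e}  = {d} ∪ {a,e}
  {a,d,f}  = {a,f} ∪ {d}
  {b,c,e}  = {b,e} ∪ {c}
  {b,e,f}  = {b,e} ∪ {e,f}
  {c,d,e}  = {c,d} ∪ {e}
  {d,e,f}  = {e,f} ∪ {d}
  {a,b,c,e}  = {c} ∪ {a,b,e}
  {a,b,c,f}  = {a,b} ∪ {a,c,f}
  {a,b,d,f}  = {a,f} ∪ {a,b,d}
  {a,c,d,e}  = {c,d} ∪ {a,e}
  {a,d,e,f}  = {a,e,f} ∪ {d}
  {b,c,d,e}  = {a,f}ᶜ
  {b,c,d,f}  = {a,e}ᶜ
  {b,c,e,f}  = {b,e} ∪ {c,f}
  {b,d,e,f}  = {e,f} ∪ {b,d,e}
Pass 5: +4 →
  {b,c}  = {a,d,e,f}ᶜ
  {b,f}  = {a,c,d,e}ᶜ
  {b,c,f}  = {a,d,e}ᶜ
  {b,d,f}  = {a,c,e}ᶜ
Pass 6: already closed under ᶜ and ∪.

Hence σ(ℰ) has 64 members: { ∅, {a}, {b}, {c}, {d}, {e}, {f}, {a,b}, {a,c}, {a,d}, {a,e}, {a,f}, {b,c}, {b,d}, {b,e}, {b,f}, {c,d}, {c,e}, {c,f}, {d,e}, {d,f}, {e,f}, {a,b,c}, {a,b,d}, {a,b,e}, {a,b,f}, {a,c,d}, {a,c,e}, {a,c,f}, {a,d,e}, {a,d,f}, {a,e,f}, {b,c,d}, {b,c,e}, {b,c,f}, {b,d,e}, {b,d,f}, {b,e,f}, {c,d,e}, {c,d,f}, {c,e,f}, {d,e,f}, {a,b,c,d}, {a,b,c,e}, {a,b,c,f}, {a,b,d,e}, {a,b,d,f}, {a,b,e,f}, {a,c,d,e}, {a,c,d,f}, {a,c,e,f}, {a,d,e,f}, {b,c,d,e}, {b,c,d,f}, {b,c,e,f}, {b,d,e,f}, {c,d,e,f}, {a,b,c,d,e}, {a,b,c,d,f}, {a,b,c,e,f}, {a,b,d,e,f}, {a,c,d,e,f}, {b,c,d,e,f}, X }.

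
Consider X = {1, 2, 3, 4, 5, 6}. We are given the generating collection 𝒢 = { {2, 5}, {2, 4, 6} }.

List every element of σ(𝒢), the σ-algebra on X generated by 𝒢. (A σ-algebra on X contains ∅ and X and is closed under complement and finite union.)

Answer: σ(𝒢) = { {}, {2}, {5}, {1, 3}, {2, 5}, {4, 6}, {1, 2, 3}, {1, 3, 5}, {2, 4, 6}, {4, 5, 6}, {1, 2, 3, 5}, {1, 3, 4, 6}, {2, 4, 5, 6}, {1, 2, 3, 4, 6}, {1, 3, 4, 5, 6}, X }

Check:
Begin from { {}, {2, 5}, {2, 4, 6}, X } (that is, 𝒢 plus ∅ and X).
Round 1. New:
  {1, 3, 5}  = ᶜ of {2, 4, 6}
  {1, 3, 4, 6}  = ᶜ of {2, 5}
  {2, 4, 5, 6}  = {2, 4, 6} ∪ {2, 5}
  — 7 sets.
Round 2: 4 new —
  {1, 3}  = ᶜ of {2, 4, 5, 6}
  {1, 2, 3, 5}  = {2, 5} ∪ {1, 3, 5}
  {1, 2, 3, 4, 6}  = {2, 4, 6} ∪ {1, 3, 4, 6}
  {1, 3, 4, 5, 6}  = {1, 3, 4, 6} ∪ {1, 3, 5}
  — 11 sets.
Round 3. New:
  {2}  = ᶜ of {1, 3, 4, 5, 6}
  {5}  = ᶜ of {1, 2, 3, 4, 6}
  {4, 6}  = ᶜ of {1, 2, 3, 5}
  — 14 sets.
Round 4: 2 new —
  {1, 2, 3}  = {1, 3} ∪ {2}
  {4, 5, 6}  = {4, 6} ∪ {5}
  — 16 sets.
Round 5: stable.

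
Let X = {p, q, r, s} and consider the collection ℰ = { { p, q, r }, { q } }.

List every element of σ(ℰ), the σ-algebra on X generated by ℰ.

Initial family (4 sets): { {  }, { q }, { p, q, r }, X }.
Iteration 1: 2 new —
  { s }  = complement { p, q, r }
  { p, r, s }  = complement { q }
  [6 total]
Iteration 2: +1 →
  { q, s }  = { s } ∪ { q }
  [7 total]
Iteration 3 adds 1:
  { p, r }  = complement { q, s }
  [8 total]
Iteration 4: stable.

Hence σ(ℰ) has 8 members: { {  }, { q }, { s }, { p, r }, { q, s }, { p, q, r }, { p, r, s }, X }.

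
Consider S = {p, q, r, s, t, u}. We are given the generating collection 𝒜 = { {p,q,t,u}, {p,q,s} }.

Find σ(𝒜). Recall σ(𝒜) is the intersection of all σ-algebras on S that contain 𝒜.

Take S₀ = 𝒜 ∪ {∅, S} = { ∅, {p,q,s}, {p,q,t,u}, S }.
Round 1. New:
  {r,s}  = {p,q,t,u}ᶜ
  {r,t,u}  = {p,q,s}ᶜ
  {p,q,s,t,u}  = {p,q,s} ∪ {p,q,t,u}
  — 7 sets.
Round 2: 4 new —
  {r}  = {p,q,s,t,u}ᶜ
  {p,q,r,s}  = {r,s} ∪ {p,q,s}
  {r,s,t,u}  = {r,s} ∪ {r,t,u}
  {p,q,r,t,u}  = {r,t,u} ∪ {p,q,t,u}
  — 11 sets.
Round 3 adds 3:
  {s}  = {p,q,r,t,u}ᶜ
  {p,q}  = {r,s,t,u}ᶜ
  {t,u}  = {p,q,r,s}ᶜ
  — 14 sets.
Round 4 adds 2:
  {p,q,r}  = {r} ∪ {p,q}
  {s,t,u}  = {t,u} ∪ {s}
  — 16 sets.
After Round 5 the family is unchanged; done.

σ(𝒜) = { ∅, {r}, {s}, {p,q}, {r,s}, {t,u}, {p,q,r}, {p,q,s}, {r,t,u}, {s,t,u}, {p,q,r,s}, {p,q,t,u}, {r,s,t,u}, {p,q,r,t,u}, {p,q,s,t,u}, S }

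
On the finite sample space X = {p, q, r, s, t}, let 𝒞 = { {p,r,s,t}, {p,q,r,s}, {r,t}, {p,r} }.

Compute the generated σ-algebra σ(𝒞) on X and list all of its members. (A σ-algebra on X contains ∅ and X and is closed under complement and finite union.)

Answer: σ(𝒞) = { ∅, {p}, {q}, {r}, {s}, {t}, {p,q}, {p,r}, {p,s}, {p,t}, {q,r}, {q,s}, {q,t}, {r,s}, {r,t}, {s,t}, {p,q,r}, {p,q,s}, {p,q,t}, {p,r,s}, {p,r,t}, {p,s,t}, {q,r,s}, {q,r,t}, {q,s,t}, {r,s,t}, {p,q,r,s}, {p,q,r,t}, {p,q,s,t}, {p,r,s,t}, {q,r,s,t}, X }

Working:
Take S₀ = 𝒞 ∪ {∅, X} = { ∅, {p,r}, {r,t}, {p,q,r,s}, {p,r,s,t}, X }.
Pass 1. New:
  {q}  = X∖{p,r,s,t}
  {t}  = X∖{p,q,r,s}
  {p,q,s}  = X∖{r,t}
  {p,r,t}  = {p,r} ∪ {r,t}
  {q,s,t}  = X∖{p,r}
  (now 11)
Pass 2. New:
  {q,s}  = X∖{p,r,t}
  {q,t}  = {q} ∪ {t}
  {p,q,r}  = {q} ∪ {p,r}
  {q,r,t}  = {q} ∪ {r,t}
  {p,q,r,t}  = {p,r,t} ∪ {q}
  {p,q,s,t}  = {p,q,s} ∪ {t}
  {q,r,s,t}  = {r,t} ∪ {q,s,t}
  (now 18)
Pass 3. New:
  {p}  = X∖{q,r,s,t}
  {r}  = X∖{p,q,s,t}
  {s}  = X∖{p,q,r,t}
  {p,s}  = X∖{q,r,t}
  {s,t}  = X∖{p,q,r}
  {p,r,s}  = X∖{q,t}
  (now 24)
Pass 4: +8 →
  {p,q}  = {q} ∪ {p}
  {p,t}  = {t} ∪ {p}
  {q,r}  = {q} ∪ {r}
  {r,s}  = {r} ∪ {s}
  {p,q,t}  = {q,t} ∪ {p}
  {p,s,t}  = {t} ∪ {p,s}
  {q,r,s}  = {r} ∪ {q,s}
  {r,s,t}  = {s,t} ∪ {r}
  (now 32)
Pass 5: already closed under ᶜ and ∪.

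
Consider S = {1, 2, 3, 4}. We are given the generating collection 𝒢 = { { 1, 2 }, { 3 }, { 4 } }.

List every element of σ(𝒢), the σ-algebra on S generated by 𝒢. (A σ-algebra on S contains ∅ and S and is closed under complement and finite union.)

Answer: σ(𝒢) = { ∅, { 3 }, { 4 }, { 1, 2 }, { 3, 4 }, { 1, 2, 3 }, { 1, 2, 4 }, S }

Trace:
Initial family (5 sets): { ∅, { 3 }, { 4 }, { 1, 2 }, S }.
Step 1: +3 →
  { 3, 4 }  = { 1, 2 }ᶜ
  { 1, 2, 3 }  = { 4 }ᶜ
  { 1, 2, 4 }  = { 3 }ᶜ
  — 8 sets.
Step 2: already closed under ᶜ and ∪.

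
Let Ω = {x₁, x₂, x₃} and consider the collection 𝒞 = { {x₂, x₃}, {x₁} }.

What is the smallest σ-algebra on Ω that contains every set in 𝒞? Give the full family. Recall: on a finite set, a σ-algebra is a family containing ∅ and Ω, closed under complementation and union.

σ(𝒞) (4 sets): { {}, {x₁}, {x₂, x₃}, Ω }

Derivation:
Initial family (4 sets): { {}, {x₁}, {x₂, x₃}, Ω }.
Pass 1: stable.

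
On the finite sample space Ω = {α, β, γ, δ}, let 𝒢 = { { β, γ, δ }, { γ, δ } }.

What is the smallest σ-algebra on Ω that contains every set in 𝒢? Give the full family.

Begin from { {}, { γ, δ }, { β, γ, δ }, Ω } (that is, 𝒢 plus ∅ and Ω).
Pass 1 (2 new):
  { α }  = complement { β, γ, δ }
  { α, β }  = complement { γ, δ }
  — 6 sets.
Pass 2: 1 new —
  { α, γ, δ }  = { γ, δ } ∪ { α }
  — 7 sets.
Pass 3 adds 1:
  { β }  = complement { α, γ, δ }
  — 8 sets.
Pass 4: closed — nothing new.

|σ(𝒢)| = 8.  σ(𝒢) = { {}, { α }, { β }, { α, β }, { γ, δ }, { α, γ, δ }, { β, γ, δ }, Ω }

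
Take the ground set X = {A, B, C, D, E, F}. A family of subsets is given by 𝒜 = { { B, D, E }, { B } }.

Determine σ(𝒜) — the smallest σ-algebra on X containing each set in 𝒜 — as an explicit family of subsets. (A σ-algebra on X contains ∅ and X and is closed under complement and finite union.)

|σ(𝒜)| = 8.  σ(𝒜) = { {}, { B }, { D, E }, { A, C, F }, { B, D, E }, { A, B, C, F }, { A, C, D, E, F }, X }

Check:
Take S₀ = 𝒜 ∪ {∅, X} = { {}, { B }, { B, D, E }, X }.
Step 1: +2 →
  { A, C, F }  = X∖{ B, D, E }
  { A, C, D, E, F }  = X∖{ B }
  (now 6)
Step 2: 1 new —
  { A, B, C, F }  = { A, C, F } ∪ { B }
  (now 7)
Step 3 adds 1:
  { D, E }  = X∖{ A, B, C, F }
  (now 8)
After Step 4 the family is unchanged; done.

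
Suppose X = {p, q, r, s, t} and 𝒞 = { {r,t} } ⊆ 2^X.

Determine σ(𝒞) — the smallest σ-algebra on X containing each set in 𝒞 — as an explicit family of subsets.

σ(𝒞) (4 sets): { {}, {r,t}, {p,q,s}, X }

Working:
Begin from { {}, {r,t}, X } (that is, 𝒞 plus ∅ and X).
Pass 1: 1 new —
  {p,q,s}  = ᶜ of {r,t}
  [4 total]
Pass 2: stable.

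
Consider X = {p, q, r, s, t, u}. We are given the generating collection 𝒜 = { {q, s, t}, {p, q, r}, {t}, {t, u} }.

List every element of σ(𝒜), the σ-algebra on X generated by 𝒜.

Answer: σ(𝒜) = { ∅, {q}, {s}, {t}, {u}, {p, r}, {q, s}, {q, t}, {q, u}, {s, t}, {s, u}, {t, u}, {p, q, r}, {p, r, s}, {p, r, t}, {p, r, u}, {q, s, t}, {q, s, u}, {q, t, u}, {s, t, u}, {p, q, r, s}, {p, q, r, t}, {p, q, r, u}, {p, r, s, t}, {p, r, s, u}, {p, r, t, u}, {q, s, t, u}, {p, q, r, s, t}, {p, q, r, s, u}, {p, q, r, t, u}, {p, r, s, t, u}, X }

Derivation:
Begin from { ∅, {t}, {t, u}, {p, q, r}, {q, s, t}, X } (that is, 𝒜 plus ∅ and X).
Pass 1 adds 8:
  {p, r, u}  = {q, s, t}ᶜ
  {s, t, u}  = {p, q, r}ᶜ
  {p, q, r, s}  = {t, u}ᶜ
  {p, q, r, t}  = {p, q, r} ∪ {t}
  {q, s, t, u}  = {t, u} ∪ {q, s, t}
  {p, q, r, s, t}  = {p, q, r} ∪ {q, s, t}
  {p, q, r, s, u}  = {t}ᶜ
  {p, q, r, t, u}  = {p, q, r} ∪ {t, u}
  (now 14)
Pass 2 (7 new):
  {s}  = {p, q, r, t, u}ᶜ
  {u}  = {p, q, r, s, t}ᶜ
  {p, r}  = {q, s, t, u}ᶜ
  {s, u}  = {p, q, r, t}ᶜ
  {p, q, r, u}  = {p, q, r} ∪ {p, r, u}
  {p, r, t, u}  = {t, u} ∪ {p, r, u}
  {p, r, s, t, u}  = {p, r, u} ∪ {s, t, u}
  (now 21)
Pass 3: 6 new —
  {q}  = {p, r, s, t, u}ᶜ
  {q, s}  = {p, r, t, u}ᶜ
  {s, t}  = {p, q, r, u}ᶜ
  {p, r, s}  = {p, r} ∪ {s}
  {p, r, t}  = {p, r} ∪ {t}
  {p, r, s, u}  = {p, r, u} ∪ {s, u}
  (now 27)
Pass 4 adds 5:
  {q, t}  = {p, r, s, u}ᶜ
  {q, u}  = {q} ∪ {u}
  {q, s, u}  = {p, r, t}ᶜ
  {q, t, u}  = {p, r, s}ᶜ
  {p, r, s, t}  = {p, r, t} ∪ {s, t}
  (now 32)
Pass 5 adds nothing — fixpoint reached.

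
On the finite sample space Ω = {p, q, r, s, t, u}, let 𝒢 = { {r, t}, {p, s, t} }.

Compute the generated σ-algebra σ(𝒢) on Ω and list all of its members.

|σ(𝒢)| = 16.  σ(𝒢) = { {}, {r}, {t}, {p, s}, {q, u}, {r, t}, {p, r, s}, {p, s, t}, {q, r, u}, {q, t, u}, {p, q, s, u}, {p, r, s, t}, {q, r, t, u}, {p, q, r, s, u}, {p, q, s, t, u}, Ω }

Check:
Seed the family with 𝒢 together with ∅ and Ω: { {}, {r, t}, {p, s, t}, Ω }.
Step 1: 3 new —
  {q, r, u}  = ᶜ of {p, s, t}
  {p, q, s, u}  = ᶜ of {r, t}
  {p, r, s, t}  = {r, t} ∪ {p, s, t}
  — 7 sets.
Step 2 (4 new):
  {q, u}  = ᶜ of {p, r, s, t}
  {q, r, t, u}  = {q, r, u} ∪ {r, t}
  {p, q, r, s, u}  = {p, q, s, u} ∪ {q, r, u}
  {p, q, s, t, u}  = {p, s, t} ∪ {p, q, s, u}
  — 11 sets.
Step 3: +3 →
  {r}  = ᶜ of {p, q, s, t, u}
  {t}  = ᶜ of {p, q, r, s, u}
  {p, s}  = ᶜ of {q, r, t, u}
  — 14 sets.
Step 4 (2 new):
  {p, r, s}  = {r} ∪ {p, s}
  {q, t, u}  = {q, u} ∪ {t}
  — 16 sets.
Step 5: already closed under ᶜ and ∪.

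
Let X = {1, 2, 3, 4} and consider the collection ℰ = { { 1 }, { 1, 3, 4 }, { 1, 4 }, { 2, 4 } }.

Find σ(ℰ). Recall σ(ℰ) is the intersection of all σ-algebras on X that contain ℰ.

Start: ℰ ∪ {∅, X} = { {  }, { 1 }, { 1, 4 }, { 2, 4 }, { 1, 3, 4 }, X }.
Pass 1: 5 new —
  { 2 }  = X∖{ 1, 3, 4 }
  { 1, 3 }  = X∖{ 2, 4 }
  { 2, 3 }  = X∖{ 1, 4 }
  { 1, 2, 4 }  = { 1, 4 } ∪ { 2, 4 }
  { 2, 3, 4 }  = X∖{ 1 }
Pass 2 adds 3:
  { 3 }  = X∖{ 1, 2, 4 }
  { 1, 2 }  = { 2 } ∪ { 1 }
  { 1, 2, 3 }  = { 2 } ∪ { 1, 3 }
Pass 3: 2 new —
  { 4 }  = X∖{ 1, 2, 3 }
  { 3, 4 }  = X∖{ 1, 2 }
After Pass 4 the family is unchanged; done.

Hence σ(ℰ) has 16 members: { {  }, { 1 }, { 2 }, { 3 }, { 4 }, { 1, 2 }, { 1, 3 }, { 1, 4 }, { 2, 3 }, { 2, 4 }, { 3, 4 }, { 1, 2, 3 }, { 1, 2, 4 }, { 1, 3, 4 }, { 2, 3, 4 }, X }.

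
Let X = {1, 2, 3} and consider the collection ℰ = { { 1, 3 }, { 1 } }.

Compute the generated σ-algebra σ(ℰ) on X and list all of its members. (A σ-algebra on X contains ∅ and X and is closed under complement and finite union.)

Take S₀ = ℰ ∪ {∅, X} = { {}, { 1 }, { 1, 3 }, X }.
Pass 1: +2 →
  { 2 }  = X∖{ 1, 3 }
  { 2, 3 }  = X∖{ 1 }
  |family| = 6
Pass 2: +1 →
  { 1, 2 }  = { 2 } ∪ { 1 }
  |family| = 7
Pass 3. New:
  { 3 }  = X∖{ 1, 2 }
  |family| = 8
Pass 4: stable.

σ(ℰ) = { {}, { 1 }, { 2 }, { 3 }, { 1, 2 }, { 1, 3 }, { 2, 3 }, X }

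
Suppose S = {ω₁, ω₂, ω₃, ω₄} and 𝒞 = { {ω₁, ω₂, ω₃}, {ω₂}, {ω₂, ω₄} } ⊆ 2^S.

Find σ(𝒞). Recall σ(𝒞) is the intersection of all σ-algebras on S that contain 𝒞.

Answer: σ(𝒞) = { {}, {ω₂}, {ω₄}, {ω₁, ω₃}, {ω₂, ω₄}, {ω₁, ω₂, ω₃}, {ω₁, ω₃, ω₄}, S }

Check:
Initial family (5 sets): { {}, {ω₂}, {ω₂, ω₄}, {ω₁, ω₂, ω₃}, S }.
Pass 1. New:
  {ω₄}  = S∖{ω₁, ω₂, ω₃}
  {ω₁, ω₃}  = S∖{ω₂, ω₄}
  {ω₁, ω₃, ω₄}  = S∖{ω₂}
  [8 total]
Pass 2: no new sets; the family is a σ-algebra.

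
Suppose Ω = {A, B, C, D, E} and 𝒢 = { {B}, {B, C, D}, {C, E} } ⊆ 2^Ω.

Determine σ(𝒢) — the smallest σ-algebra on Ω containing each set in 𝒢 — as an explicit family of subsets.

|σ(𝒢)| = 32.  σ(𝒢) = { {}, {A}, {B}, {C}, {D}, {E}, {A, B}, {A, C}, {A, D}, {A, E}, {B, C}, {B, D}, {B, E}, {C, D}, {C, E}, {D, E}, {A, B, C}, {A, B, D}, {A, B, E}, {A, C, D}, {A, C, E}, {A, D, E}, {B, C, D}, {B, C, E}, {B, D, E}, {C, D, E}, {A, B, C, D}, {A, B, C, E}, {A, B, D, E}, {A, C, D, E}, {B, C, D, E}, Ω }

Working:
Begin from { {}, {B}, {C, E}, {B, C, D}, Ω } (that is, 𝒢 plus ∅ and Ω).
Pass 1. New:
  {A, E}  = ᶜ of {B, C, D}
  {A, B, D}  = ᶜ of {C, E}
  {B, C, E}  = {C, E} ∪ {B}
  {A, C, D, E}  = ᶜ of {B}
  {B, C, D, E}  = {B, C, D} ∪ {C, E}
  (now 10)
Pass 2 adds 7:
  {A}  = ᶜ of {B, C, D, E}
  {A, D}  = ᶜ of {B, C, E}
  {A, B, E}  = {B} ∪ {A, E}
  {A, C, E}  = {A, E} ∪ {C, E}
  {A, B, C, D}  = {B, C, D} ∪ {A, B, D}
  {A, B, C, E}  = {B, C, E} ∪ {A, E}
  {A, B, D, E}  = {A, B, D} ∪ {A, E}
  (now 17)
Pass 3: 7 new —
  {C}  = ᶜ of {A, B, D, E}
  {D}  = ᶜ of {A, B, C, E}
  {E}  = ᶜ of {A, B, C, D}
  {A, B}  = {B} ∪ {A}
  {B, D}  = ᶜ of {A, C, E}
  {C, D}  = ᶜ of {A, B, E}
  {A, D, E}  = {A, D} ∪ {A, E}
  (now 24)
Pass 4 (8 new):
  {A, C}  = {C} ∪ {A}
  {B, C}  = ᶜ of {A, D, E}
  {B, E}  = {B} ∪ {E}
  {D, E}  = {E} ∪ {D}
  {A, B, C}  = {A, B} ∪ {C}
  {A, C, D}  = {C, D} ∪ {A, D}
  {B, D, E}  = {E} ∪ {B, D}
  {C, D, E}  = ᶜ of {A, B}
  (now 32)
Pass 5: already closed under ᶜ and ∪.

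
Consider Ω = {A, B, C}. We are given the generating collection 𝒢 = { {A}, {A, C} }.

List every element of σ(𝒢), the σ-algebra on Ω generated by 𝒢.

Begin from { ∅, {A}, {A, C}, Ω } (that is, 𝒢 plus ∅ and Ω).
Pass 1: 2 new —
  {B}  = Ω∖{A, C}
  {B, C}  = Ω∖{A}
  |family| = 6
Pass 2: 1 new —
  {A, B}  = {B} ∪ {A}
  |family| = 7
Pass 3: 1 new —
  {C}  = Ω∖{A, B}
  |family| = 8
Pass 4: no new sets; the family is a σ-algebra.

|σ(𝒢)| = 8.  σ(𝒢) = { ∅, {A}, {B}, {C}, {A, B}, {A, C}, {B, C}, Ω }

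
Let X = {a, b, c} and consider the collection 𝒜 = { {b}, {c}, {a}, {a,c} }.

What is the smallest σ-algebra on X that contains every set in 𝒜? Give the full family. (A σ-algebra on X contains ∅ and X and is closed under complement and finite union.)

Begin from { ∅, {a}, {b}, {c}, {a,c}, X } (that is, 𝒜 plus ∅ and X).
Iteration 1 adds 2:
  {a,b}  = X∖{c}
  {b,c}  = X∖{a}
  — 8 sets.
Iteration 2: no new sets; the family is a σ-algebra.

σ(𝒜) = { ∅, {a}, {b}, {c}, {a,b}, {a,c}, {b,c}, X }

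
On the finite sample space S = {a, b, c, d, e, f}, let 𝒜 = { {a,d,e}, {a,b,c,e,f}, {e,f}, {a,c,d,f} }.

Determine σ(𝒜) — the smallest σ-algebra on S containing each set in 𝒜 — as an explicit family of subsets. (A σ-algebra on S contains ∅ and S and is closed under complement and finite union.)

Answer: σ(𝒜) = { {}, {a}, {b}, {c}, {d}, {e}, {f}, {a,b}, {a,c}, {a,d}, {a,e}, {a,f}, {b,c}, {b,d}, {b,e}, {b,f}, {c,d}, {c,e}, {c,f}, {d,e}, {d,f}, {e,f}, {a,b,c}, {a,b,d}, {a,b,e}, {a,b,f}, {a,c,d}, {a,c,e}, {a,c,f}, {a,d,e}, {a,d,f}, {a,e,f}, {b,c,d}, {b,c,e}, {b,c,f}, {b,d,e}, {b,d,f}, {b,e,f}, {c,d,e}, {c,d,f}, {c,e,f}, {d,e,f}, {a,b,c,d}, {a,b,c,e}, {a,b,c,f}, {a,b,d,e}, {a,b,d,f}, {a,b,e,f}, {a,c,d,e}, {a,c,d,f}, {a,c,e,f}, {a,d,e,f}, {b,c,d,e}, {b,c,d,f}, {b,c,e,f}, {b,d,e,f}, {c,d,e,f}, {a,b,c,d,e}, {a,b,c,d,f}, {a,b,c,e,f}, {a,b,d,e,f}, {a,c,d,e,f}, {b,c,d,e,f}, S }

Check:
Initial family (6 sets): { {}, {e,f}, {a,d,e}, {a,c,d,f}, {a,b,c,e,f}, S }.
Step 1 (6 new):
  {d}  = {a,b,c,e,f}ᶜ
  {b,e}  = {a,c,d,f}ᶜ
  {b,c,f}  = {a,d,e}ᶜ
  {a,b,c,d}  = {e,f}ᶜ
  {a,d,e,f}  = {a,d,e} ∪ {e,f}
  {a,c,d,e,f}  = {a,d,e} ∪ {a,c,d,f}
Step 2: +11 →
  {b}  = {a,c,d,e,f}ᶜ
  {b,c}  = {a,d,e,f}ᶜ
  {b,d,e}  = {b,e} ∪ {d}
  {b,e,f}  = {b,e} ∪ {e,f}
  {d,e,f}  = {e,f} ∪ {d}
  {a,b,d,e}  = {a,d,e} ∪ {b,e}
  {b,c,d,f}  = {b,c,f} ∪ {d}
  {b,c,e,f}  = {b,e} ∪ {b,c,f}
  {a,b,c,d,e}  = {a,d,e} ∪ {a,b,c,d}
  {a,b,c,d,f}  = {b,c,f} ∪ {a,c,d,f}
  {a,b,d,e,f}  = {b,e} ∪ {a,d,e,f}
Step 3 adds 15:
  {c}  = {a,b,d,e,f}ᶜ
  {e}  = {a,b,c,d,f}ᶜ
  {f}  = {a,b,c,d,e}ᶜ
  {a,d}  = {b,c,e,f}ᶜ
  {a,e}  = {b,c,d,f}ᶜ
  {b,d}  = {b} ∪ {d}
  {c,f}  = {a,b,d,e}ᶜ
  {a,b,c}  = {d,e,f}ᶜ
  {a,c,d}  = {b,e,f}ᶜ
  {a,c,f}  = {b,d,e}ᶜ
  {b,c,d}  = {b,c} ∪ {d}
  {b,c,e}  = {b,e} ∪ {b,c}
  {b,c,d,e}  = {b,d,e} ∪ {b,c}
  {b,d,e,f}  = {b,e} ∪ {d,e,f}
  {b,c,d,e,f}  = {b,e} ∪ {b,c,d,f}
Step 4 (22 new):
  {a}  = {b,c,d,e,f}ᶜ
  {a,c}  = {b,d,e,f}ᶜ
  {a,f}  = {b,c,d,e}ᶜ
  {b,f}  = {b} ∪ {f}
  {c,d}  = {c} ∪ {d}
  {c,e}  = {c} ∪ {e}
  {d,e}  = {d} ∪ {e}
  {d,f}  = {d} ∪ {f}
  {a,b,d}  = {b} ∪ {a,d}
  {a,b,e}  = {b} ∪ {a,e}
  {a,c,e}  = {c} ∪ {a,e}
  {a,d,f}  = {b,c,e}ᶜ
  {a,e,f}  = {b,c,d}ᶜ
  {b,d,f}  = {b,d} ∪ {f}
  {c,d,f}  = {c,f} ∪ {d}
  {c,e,f}  = {c} ∪ {e,f}
  {a,b,c,e}  = {a,b,c} ∪ {b,e}
  {a,b,c,f}  = {a,c,f} ∪ {b}
  {a,b,e,f}  = {a,e} ∪ {b,e,f}
  {a,c,d,e}  = {c} ∪ {a,d,e}
  {a,c,e,f}  = {b,d}ᶜ
  {c,d,e,f}  = {d,e,f} ∪ {c}
Step 5 (4 new):
  {a,b}  = {c,d,e,f}ᶜ
  {a,b,f}  = {a,f} ∪ {b}
  {c,d,e}  = {c,d} ∪ {d,e}
  {a,b,d,f}  = {c,e}ᶜ
Step 6 adds nothing — fixpoint reached.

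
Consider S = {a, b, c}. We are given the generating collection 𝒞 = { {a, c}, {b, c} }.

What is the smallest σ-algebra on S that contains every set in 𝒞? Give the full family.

Answer: σ(𝒞) = { {}, {a}, {b}, {c}, {a, b}, {a, c}, {b, c}, S }

Working:
Seed the family with 𝒞 together with ∅ and S: { {}, {a, c}, {b, c}, S }.
Step 1 adds 2:
  {a}  = complement {b, c}
  {b}  = complement {a, c}
  — 6 sets.
Step 2: 1 new —
  {a, b}  = {b} ∪ {a}
  — 7 sets.
Step 3 (1 new):
  {c}  = complement {a, b}
  — 8 sets.
Step 4: no new sets; the family is a σ-algebra.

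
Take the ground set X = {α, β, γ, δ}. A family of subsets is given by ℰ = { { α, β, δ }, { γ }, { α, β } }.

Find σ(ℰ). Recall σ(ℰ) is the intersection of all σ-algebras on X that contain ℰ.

σ(ℰ) (8 sets): { ∅, { γ }, { δ }, { α, β }, { γ, δ }, { α, β, γ }, { α, β, δ }, X }

Working:
Take S₀ = ℰ ∪ {∅, X} = { ∅, { γ }, { α, β }, { α, β, δ }, X }.
Pass 1 adds 2:
  { γ, δ }  = { α, β }ᶜ
  { α, β, γ }  = { γ } ∪ { α, β }
  — 7 sets.
Pass 2: +1 →
  { δ }  = { α, β, γ }ᶜ
  — 8 sets.
Pass 3: no new sets; the family is a σ-algebra.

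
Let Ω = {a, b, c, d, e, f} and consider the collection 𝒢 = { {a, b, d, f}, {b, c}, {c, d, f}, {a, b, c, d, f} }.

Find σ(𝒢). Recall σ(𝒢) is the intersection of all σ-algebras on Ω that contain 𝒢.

Answer: σ(𝒢) = { {}, {a}, {b}, {c}, {e}, {a, b}, {a, c}, {a, e}, {b, c}, {b, e}, {c, e}, {d, f}, {a, b, c}, {a, b, e}, {a, c, e}, {a, d, f}, {b, c, e}, {b, d, f}, {c, d, f}, {d, e, f}, {a, b, c, e}, {a, b, d, f}, {a, c, d, f}, {a, d, e, f}, {b, c, d, f}, {b, d, e, f}, {c, d, e, f}, {a, b, c, d, f}, {a, b, d, e, f}, {a, c, d, e, f}, {b, c, d, e, f}, Ω }

Derivation:
Begin from { {}, {b, c}, {c, d, f}, {a, b, d, f}, {a, b, c, d, f}, Ω } (that is, 𝒢 plus ∅ and Ω).
Round 1 (5 new):
  {e}  = Ω∖{a, b, c, d, f}
  {c, e}  = Ω∖{a, b, d, f}
  {a, b, e}  = Ω∖{c, d, f}
  {a, d, e, f}  = Ω∖{b, c}
  {b, c, d, f}  = {b, c} ∪ {c, d, f}
  (now 11)
Round 2 (7 new):
  {a, e}  = Ω∖{b, c, d, f}
  {b, c, e}  = {e} ∪ {b, c}
  {a, b, c, e}  = {a, b, e} ∪ {b, c}
  {c, d, e, f}  = {e} ∪ {c, d, f}
  {a, b, d, e, f}  = {a, b, d, f} ∪ {a, d, e, f}
  {a, c, d, e, f}  = {a, d, e, f} ∪ {c, e}
  {b, c, d, e, f}  = {e} ∪ {b, c, d, f}
  (now 18)
Round 3 adds 7:
  {a}  = Ω∖{b, c, d, e, f}
  {b}  = Ω∖{a, c, d, e, f}
  {c}  = Ω∖{a, b, d, e, f}
  {a, b}  = Ω∖{c, d, e, f}
  {d, f}  = Ω∖{a, b, c, e}
  {a, c, e}  = {a, e} ∪ {c, e}
  {a, d, f}  = Ω∖{b, c, e}
  (now 25)
Round 4 (6 new):
  {a, c}  = {c} ∪ {a}
  {b, e}  = {b} ∪ {e}
  {a, b, c}  = {a, b} ∪ {c}
  {b, d, f}  = Ω∖{a, c, e}
  {d, e, f}  = {e} ∪ {d, f}
  {a, c, d, f}  = {a, d, f} ∪ {c}
  (now 31)
Round 5 adds 1:
  {b, d, e, f}  = Ω∖{a, c}
  (now 32)
Round 6: closed — nothing new.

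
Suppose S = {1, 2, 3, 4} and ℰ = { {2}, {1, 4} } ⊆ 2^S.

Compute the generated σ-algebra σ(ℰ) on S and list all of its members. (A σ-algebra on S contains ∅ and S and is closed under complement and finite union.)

Begin from { {}, {2}, {1, 4}, S } (that is, ℰ plus ∅ and S).
Round 1. New:
  {2, 3}  = ᶜ of {1, 4}
  {1, 2, 4}  = {2} ∪ {1, 4}
  {1, 3, 4}  = ᶜ of {2}
Round 2. New:
  {3}  = ᶜ of {1, 2, 4}
After Round 3 the family is unchanged; done.

Hence σ(ℰ) has 8 members: { {}, {2}, {3}, {1, 4}, {2, 3}, {1, 2, 4}, {1, 3, 4}, S }.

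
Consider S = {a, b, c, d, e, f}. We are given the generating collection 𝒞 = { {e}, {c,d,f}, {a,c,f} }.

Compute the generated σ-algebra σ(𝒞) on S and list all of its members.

Initial family (5 sets): { {}, {e}, {a,c,f}, {c,d,f}, S }.
Pass 1 adds 6:
  {a,b,e}  = ᶜ of {c,d,f}
  {b,d,e}  = ᶜ of {a,c,f}
  {a,c,d,f}  = {a,c,f} ∪ {c,d,f}
  {a,c,e,f}  = {a,c,f} ∪ {e}
  {c,d,e,f}  = {c,d,f} ∪ {e}
  {a,b,c,d,f}  = ᶜ of {e}
  — 11 sets.
Pass 2: +7 →
  {a,b}  = ᶜ of {c,d,e,f}
  {b,d}  = ᶜ of {a,c,e,f}
  {b,e}  = ᶜ of {a,c,d,f}
  {a,b,d,e}  = {a,b,e} ∪ {b,d,e}
  {a,b,c,e,f}  = {a,c,e,f} ∪ {a,b,e}
  {a,c,d,e,f}  = {a,c,e,f} ∪ {c,d,e,f}
  {b,c,d,e,f}  = {c,d,e,f} ∪ {b,d,e}
  — 18 sets.
Pass 3. New:
  {a}  = ᶜ of {b,c,d,e,f}
  {b}  = ᶜ of {a,c,d,e,f}
  {d}  = ᶜ of {a,b,c,e,f}
  {c,f}  = ᶜ of {a,b,d,e}
  {a,b,d}  = {a,b} ∪ {b,d}
  {a,b,c,f}  = {a,b} ∪ {a,c,f}
  {b,c,d,f}  = {c,d,f} ∪ {b,d}
  — 25 sets.
Pass 4. New:
  {a,d}  = {a} ∪ {d}
  {a,e}  = ᶜ of {b,c,d,f}
  {d,e}  = ᶜ of {a,b,c,f}
  {b,c,f}  = {b} ∪ {c,f}
  {c,e,f}  = ᶜ of {a,b,d}
  {b,c,e,f}  = {b,e} ∪ {c,f}
  — 31 sets.
Pass 5 (1 new):
  {a,d,e}  = ᶜ of {b,c,f}
  — 32 sets.
After Pass 6 the family is unchanged; done.

|σ(𝒞)| = 32.  σ(𝒞) = { {}, {a}, {b}, {d}, {e}, {a,b}, {a,d}, {a,e}, {b,d}, {b,e}, {c,f}, {d,e}, {a,b,d}, {a,b,e}, {a,c,f}, {a,d,e}, {b,c,f}, {b,d,e}, {c,d,f}, {c,e,f}, {a,b,c,f}, {a,b,d,e}, {a,c,d,f}, {a,c,e,f}, {b,c,d,f}, {b,c,e,f}, {c,d,e,f}, {a,b,c,d,f}, {a,b,c,e,f}, {a,c,d,e,f}, {b,c,d,e,f}, S }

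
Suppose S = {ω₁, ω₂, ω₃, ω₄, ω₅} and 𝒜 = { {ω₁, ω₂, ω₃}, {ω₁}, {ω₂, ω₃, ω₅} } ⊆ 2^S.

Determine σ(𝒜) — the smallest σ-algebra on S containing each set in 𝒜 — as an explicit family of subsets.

Seed the family with 𝒜 together with ∅ and S: { {}, {ω₁}, {ω₁, ω₂, ω₃}, {ω₂, ω₃, ω₅}, S }.
Step 1 (4 new):
  {ω₁, ω₄}  = S∖{ω₂, ω₃, ω₅}
  {ω₄, ω₅}  = S∖{ω₁, ω₂, ω₃}
  {ω₁, ω₂, ω₃, ω₅}  = {ω₂, ω₃, ω₅} ∪ {ω₁, ω₂, ω₃}
  {ω₂, ω₃, ω₄, ω₅}  = S∖{ω₁}
  |family| = 9
Step 2. New:
  {ω₄}  = S∖{ω₁, ω₂, ω₃, ω₅}
  {ω₁, ω₄, ω₅}  = {ω₄, ω₅} ∪ {ω₁, ω₄}
  {ω₁, ω₂, ω₃, ω₄}  = {ω₁, ω₂, ω₃} ∪ {ω₁, ω₄}
  |family| = 12
Step 3. New:
  {ω₅}  = S∖{ω₁, ω₂, ω₃, ω₄}
  {ω₂, ω₃}  = S∖{ω₁, ω₄, ω₅}
  |family| = 14
Step 4: 2 new —
  {ω₁, ω₅}  = {ω₅} ∪ {ω₁}
  {ω₂, ω₃, ω₄}  = {ω₂, ω₃} ∪ {ω₄}
  |family| = 16
Step 5: no new sets; the family is a σ-algebra.

σ(𝒜) = { {}, {ω₁}, {ω₄}, {ω₅}, {ω₁, ω₄}, {ω₁, ω₅}, {ω₂, ω₃}, {ω₄, ω₅}, {ω₁, ω₂, ω₃}, {ω₁, ω₄, ω₅}, {ω₂, ω₃, ω₄}, {ω₂, ω₃, ω₅}, {ω₁, ω₂, ω₃, ω₄}, {ω₁, ω₂, ω₃, ω₅}, {ω₂, ω₃, ω₄, ω₅}, S }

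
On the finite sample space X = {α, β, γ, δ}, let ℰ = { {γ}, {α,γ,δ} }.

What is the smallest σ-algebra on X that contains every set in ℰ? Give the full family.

Start: ℰ ∪ {∅, X} = { {}, {γ}, {α,γ,δ}, X }.
Step 1. New:
  {β}  = {α,γ,δ}ᶜ
  {α,β,δ}  = {γ}ᶜ
  [6 total]
Step 2 adds 1:
  {β,γ}  = {γ} ∪ {β}
  [7 total]
Step 3 (1 new):
  {α,δ}  = {β,γ}ᶜ
  [8 total]
Step 4: closed — nothing new.

σ(ℰ) = { {}, {β}, {γ}, {α,δ}, {β,γ}, {α,β,δ}, {α,γ,δ}, X }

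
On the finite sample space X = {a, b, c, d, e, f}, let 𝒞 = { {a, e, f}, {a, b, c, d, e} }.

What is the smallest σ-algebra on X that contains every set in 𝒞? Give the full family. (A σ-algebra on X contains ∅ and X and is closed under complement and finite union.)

Answer: σ(𝒞) = { {}, {f}, {a, e}, {a, e, f}, {b, c, d}, {b, c, d, f}, {a, b, c, d, e}, X }

Derivation:
Initial family (4 sets): { {}, {a, e, f}, {a, b, c, d, e}, X }.
Round 1: +2 →
  {f}  = complement {a, b, c, d, e}
  {b, c, d}  = complement {a, e, f}
  |family| = 6
Round 2 adds 1:
  {b, c, d, f}  = {b, c, d} ∪ {f}
  |family| = 7
Round 3 (1 new):
  {a, e}  = complement {b, c, d, f}
  |family| = 8
Round 4 adds nothing — fixpoint reached.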